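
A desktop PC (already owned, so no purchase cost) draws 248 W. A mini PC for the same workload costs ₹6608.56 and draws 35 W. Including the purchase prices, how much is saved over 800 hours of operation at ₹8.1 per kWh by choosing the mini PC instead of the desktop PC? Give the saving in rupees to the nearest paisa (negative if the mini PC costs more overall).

desktop PC: ₹0.00 + (248/1000) kW × 800 h × ₹8.1 = ₹0.00 + ₹1607.04 = ₹1607.04
mini PC: ₹6608.56 + (35/1000) kW × 800 h × ₹8.1 = ₹6608.56 + ₹226.8 = ₹6835.36
Saving = ₹1607.04 − ₹6835.36 = −₹5228.32

-₹5228.32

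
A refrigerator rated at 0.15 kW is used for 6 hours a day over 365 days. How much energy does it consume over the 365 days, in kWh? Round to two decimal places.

Runtime = 6 h/day × 365 days = 2190 h
Energy = 0.15 kW × 2190 h = 328.5 kWh

328.50 kWh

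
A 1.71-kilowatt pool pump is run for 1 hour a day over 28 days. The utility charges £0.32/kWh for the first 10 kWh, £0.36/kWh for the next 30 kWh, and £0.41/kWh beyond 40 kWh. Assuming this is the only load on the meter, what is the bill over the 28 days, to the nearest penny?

£17.23

Runtime = 1 h/day × 28 days = 28 h
Energy = 1.71 kW × 28 h = 47.88 kWh
Tier 1 (0–10 kWh): 10 × £0.32 = £3.2
Tier 2 (10–40 kWh): 30 × £0.36 = £10.8
Above 40 kWh: 7.88 × £0.41 = £3.2308
Bill = £17.23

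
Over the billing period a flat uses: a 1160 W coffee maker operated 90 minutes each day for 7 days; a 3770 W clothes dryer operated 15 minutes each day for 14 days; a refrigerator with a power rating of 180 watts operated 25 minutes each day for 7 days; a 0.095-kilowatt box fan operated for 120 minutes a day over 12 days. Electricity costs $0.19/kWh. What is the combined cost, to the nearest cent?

coffee maker: Runtime = 90 min × 7 = 630 min = 10.5 h
coffee maker: 1.16 kW × 10.5 h = 12.18 kWh
clothes dryer: Runtime = 15 min × 14 = 210 min = 3.5 h
clothes dryer: 3.77 kW × 3.5 h = 13.195 kWh
refrigerator: Runtime = 25 min × 7 = 175 min = 2.916666… h
refrigerator: 0.18 kW × 2.916666… h = 0.525 kWh
box fan: Runtime = 120 min × 12 = 1440 min = 24 h
box fan: 0.095 kW × 24 h = 2.28 kWh
Total energy = 28.18 kWh
Cost = 28.18 × $0.19 = $5.35

$5.35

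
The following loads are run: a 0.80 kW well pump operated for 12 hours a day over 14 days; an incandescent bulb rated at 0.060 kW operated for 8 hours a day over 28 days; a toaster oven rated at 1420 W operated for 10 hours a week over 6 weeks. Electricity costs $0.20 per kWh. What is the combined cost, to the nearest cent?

$46.61

well pump: Runtime = 12 h/day × 14 days = 168 h
well pump: 0.8 kW × 168 h = 134.4 kWh
incandescent bulb: Runtime = 8 h/day × 28 days = 224 h
incandescent bulb: 0.06 kW × 224 h = 13.44 kWh
toaster oven: Runtime = 10 h/week × 6 weeks = 60 h
toaster oven: 1.42 kW × 60 h = 85.2 kWh
Total energy = 233.04 kWh
Cost = 233.04 × $0.20 = $46.61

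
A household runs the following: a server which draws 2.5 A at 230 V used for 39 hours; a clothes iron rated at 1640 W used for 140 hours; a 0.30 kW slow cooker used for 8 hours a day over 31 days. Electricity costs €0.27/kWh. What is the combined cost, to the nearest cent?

€88.13

server: Power = 2.5 A × 230 V = 575 W = 0.575 kW
server: 0.575 kW × 39 h = 22.425 kWh
clothes iron: 1.64 kW × 140 h = 229.6 kWh
slow cooker: Runtime = 8 h/day × 31 days = 248 h
slow cooker: 0.3 kW × 248 h = 74.4 kWh
Total energy = 326.425 kWh
Cost = 326.425 × €0.27 = €88.13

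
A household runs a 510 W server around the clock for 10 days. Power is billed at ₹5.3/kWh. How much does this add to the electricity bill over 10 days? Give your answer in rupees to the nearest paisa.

₹648.72

Runtime = 24 h × 10 = 240 h
Energy = 0.51 kW × 240 h = 122.4 kWh
Cost = 122.4 kWh × ₹5.3/kWh = ₹648.72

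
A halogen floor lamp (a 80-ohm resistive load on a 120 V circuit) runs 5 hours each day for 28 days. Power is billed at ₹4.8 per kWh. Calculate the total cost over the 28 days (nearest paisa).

₹120.96

Power = V²/R = 120²/80 = 180 W = 0.18 kW
Runtime = 5 h/day × 28 days = 140 h
Energy = 0.18 kW × 140 h = 25.2 kWh
Cost = 25.2 kWh × ₹4.8/kWh = ₹120.96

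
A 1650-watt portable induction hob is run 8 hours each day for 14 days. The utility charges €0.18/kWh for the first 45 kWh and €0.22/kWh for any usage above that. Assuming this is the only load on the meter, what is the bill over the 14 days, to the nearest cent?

Runtime = 8 h/day × 14 days = 112 h
Energy = 1.65 kW × 112 h = 184.8 kWh
Tier 1 (0–45 kWh): 45 × €0.18 = €8.1
Above 45 kWh: 139.8 × €0.22 = €30.756
Bill = €38.86

€38.86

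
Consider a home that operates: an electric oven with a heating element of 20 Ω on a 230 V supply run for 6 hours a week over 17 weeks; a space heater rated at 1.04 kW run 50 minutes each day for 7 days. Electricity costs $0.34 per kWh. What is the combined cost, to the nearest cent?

electric oven: Power = V²/R = 230²/20 = 2645 W = 2.645 kW
electric oven: Runtime = 6 h/week × 17 weeks = 102 h
electric oven: 2.645 kW × 102 h = 269.79 kWh
space heater: Runtime = 50 min × 7 = 350 min = 5.833333… h
space heater: 1.04 kW × 5.833333… h = 6.066666… kWh
Total energy = 275.856666… kWh
Cost = 275.856666… × $0.34 = $93.79

$93.79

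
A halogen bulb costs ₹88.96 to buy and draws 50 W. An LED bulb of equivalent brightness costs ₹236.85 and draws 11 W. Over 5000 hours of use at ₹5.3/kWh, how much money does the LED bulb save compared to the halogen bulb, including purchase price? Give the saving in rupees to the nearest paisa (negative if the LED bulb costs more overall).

halogen bulb: ₹88.96 + (50/1000) kW × 5000 h × ₹5.3 = ₹88.96 + ₹1325 = ₹1413.96
LED bulb: ₹236.85 + (11/1000) kW × 5000 h × ₹5.3 = ₹236.85 + ₹291.5 = ₹528.35
Saving = ₹1413.96 − ₹528.35 = ₹885.61

₹885.61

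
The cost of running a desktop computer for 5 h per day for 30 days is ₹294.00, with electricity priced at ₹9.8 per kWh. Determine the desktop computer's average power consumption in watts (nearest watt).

Energy = ₹294.00 ÷ ₹9.8/kWh = 30 kWh
Runtime = 5 h/day × 30 days = 150 h
Power = 30 kWh ÷ 150 h = 0.2 kW = 200 W

200 W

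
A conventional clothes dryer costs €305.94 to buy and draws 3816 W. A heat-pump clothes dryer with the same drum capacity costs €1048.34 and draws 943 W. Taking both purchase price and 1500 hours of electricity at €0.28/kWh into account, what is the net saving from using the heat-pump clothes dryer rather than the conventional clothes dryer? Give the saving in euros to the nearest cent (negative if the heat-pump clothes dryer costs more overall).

€464.26

conventional clothes dryer: €305.94 + (3816/1000) kW × 1500 h × €0.28 = €305.94 + €1602.72 = €1908.66
heat-pump clothes dryer: €1048.34 + (943/1000) kW × 1500 h × €0.28 = €1048.34 + €396.06 = €1444.4
Saving = €1908.66 − €1444.4 = €464.26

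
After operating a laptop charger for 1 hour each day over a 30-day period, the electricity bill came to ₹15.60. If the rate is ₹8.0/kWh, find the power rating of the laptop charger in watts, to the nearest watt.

Energy = ₹15.60 ÷ ₹8.0/kWh = 1.95 kWh
Runtime = 1 h/day × 30 days = 30 h
Power = 1.95 kWh ÷ 30 h = 0.065 kW = 65 W

65 W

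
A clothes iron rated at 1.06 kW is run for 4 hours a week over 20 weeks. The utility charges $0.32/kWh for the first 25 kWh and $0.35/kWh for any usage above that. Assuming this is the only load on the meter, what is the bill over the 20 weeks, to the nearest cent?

$28.93

Runtime = 4 h/week × 20 weeks = 80 h
Energy = 1.06 kW × 80 h = 84.8 kWh
Tier 1 (0–25 kWh): 25 × $0.32 = $8
Above 25 kWh: 59.8 × $0.35 = $20.93
Bill = $28.93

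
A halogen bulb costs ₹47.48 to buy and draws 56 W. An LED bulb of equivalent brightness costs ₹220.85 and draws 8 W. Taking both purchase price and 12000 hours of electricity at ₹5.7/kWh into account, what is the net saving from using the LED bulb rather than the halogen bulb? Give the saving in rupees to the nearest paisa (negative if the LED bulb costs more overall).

₹3109.83

halogen bulb: ₹47.48 + (56/1000) kW × 12000 h × ₹5.7 = ₹47.48 + ₹3830.4 = ₹3877.88
LED bulb: ₹220.85 + (8/1000) kW × 12000 h × ₹5.7 = ₹220.85 + ₹547.2 = ₹768.05
Saving = ₹3877.88 − ₹768.05 = ₹3109.83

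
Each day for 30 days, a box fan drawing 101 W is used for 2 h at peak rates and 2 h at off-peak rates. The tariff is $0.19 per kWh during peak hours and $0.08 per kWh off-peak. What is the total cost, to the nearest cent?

Peak energy = 0.101 kW × 2 h × 30 = 6.06 kWh
Off-peak energy = 0.101 kW × 2 h × 30 = 6.06 kWh
Cost = 6.06 × $0.19 + 6.06 × $0.08 = $1.1514 + $0.4848 = $1.64

$1.64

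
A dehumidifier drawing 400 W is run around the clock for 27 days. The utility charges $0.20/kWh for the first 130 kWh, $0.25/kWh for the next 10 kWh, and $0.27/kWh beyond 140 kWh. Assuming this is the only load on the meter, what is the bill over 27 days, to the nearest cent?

$60.68

Runtime = 24 h × 27 = 648 h
Energy = 0.4 kW × 648 h = 259.2 kWh
Tier 1 (0–130 kWh): 130 × $0.20 = $26
Tier 2 (130–140 kWh): 10 × $0.25 = $2.5
Above 140 kWh: 119.2 × $0.27 = $32.184
Bill = $60.68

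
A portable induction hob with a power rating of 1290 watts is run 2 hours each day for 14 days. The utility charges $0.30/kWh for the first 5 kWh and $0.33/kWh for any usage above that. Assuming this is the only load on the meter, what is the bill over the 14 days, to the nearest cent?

$11.77

Runtime = 2 h/day × 14 days = 28 h
Energy = 1.29 kW × 28 h = 36.12 kWh
Tier 1 (0–5 kWh): 5 × $0.30 = $1.5
Above 5 kWh: 31.12 × $0.33 = $10.2696
Bill = $11.77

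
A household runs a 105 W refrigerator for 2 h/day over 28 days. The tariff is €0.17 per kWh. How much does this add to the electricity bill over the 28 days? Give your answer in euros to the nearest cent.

Runtime = 2 h/day × 28 days = 56 h
Energy = 0.105 kW × 56 h = 5.88 kWh
Cost = 5.88 kWh × €0.17/kWh = €1.00

€1.00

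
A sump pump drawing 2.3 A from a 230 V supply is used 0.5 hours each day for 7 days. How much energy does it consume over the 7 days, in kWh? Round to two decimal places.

1.85 kWh

Power = 2.3 A × 230 V = 529 W = 0.529 kW
Runtime = 0.5 h/day × 7 days = 3.5 h
Energy = 0.529 kW × 3.5 h = 1.8515 kWh ≈ 1.85 kWh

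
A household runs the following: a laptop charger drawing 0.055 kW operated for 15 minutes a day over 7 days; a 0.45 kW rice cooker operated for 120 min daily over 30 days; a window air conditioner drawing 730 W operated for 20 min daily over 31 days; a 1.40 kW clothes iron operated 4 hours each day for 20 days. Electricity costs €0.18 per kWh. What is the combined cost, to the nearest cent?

€26.40

laptop charger: Runtime = 15 min × 7 = 105 min = 1.75 h
laptop charger: 0.055 kW × 1.75 h = 0.09625 kWh
rice cooker: Runtime = 120 min × 30 = 3600 min = 60 h
rice cooker: 0.45 kW × 60 h = 27 kWh
window air conditioner: Runtime = 20 min × 31 = 620 min = 10.333333… h
window air conditioner: 0.73 kW × 10.333333… h = 7.543333… kWh
clothes iron: Runtime = 4 h/day × 20 days = 80 h
clothes iron: 1.4 kW × 80 h = 112 kWh
Total energy = 146.639583… kWh
Cost = 146.639583… × €0.18 = €26.40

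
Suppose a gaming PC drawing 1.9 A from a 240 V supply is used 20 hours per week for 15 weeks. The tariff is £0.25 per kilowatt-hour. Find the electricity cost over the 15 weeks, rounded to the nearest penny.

£34.20

Power = 1.9 A × 240 V = 456 W = 0.456 kW
Runtime = 20 h/week × 15 weeks = 300 h
Energy = 0.456 kW × 300 h = 136.8 kWh
Cost = 136.8 kWh × £0.25/kWh = £34.20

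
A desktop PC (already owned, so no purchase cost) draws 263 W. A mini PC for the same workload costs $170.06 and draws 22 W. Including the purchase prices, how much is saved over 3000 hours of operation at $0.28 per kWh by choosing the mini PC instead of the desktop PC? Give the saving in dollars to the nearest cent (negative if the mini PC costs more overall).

$32.38

desktop PC: $0.00 + (263/1000) kW × 3000 h × $0.28 = $0.00 + $220.92 = $220.92
mini PC: $170.06 + (22/1000) kW × 3000 h × $0.28 = $170.06 + $18.48 = $188.54
Saving = $220.92 − $188.54 = $32.38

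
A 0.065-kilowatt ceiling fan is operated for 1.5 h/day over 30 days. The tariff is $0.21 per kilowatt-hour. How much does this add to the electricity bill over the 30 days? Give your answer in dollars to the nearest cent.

$0.61

Runtime = 1.5 h/day × 30 days = 45 h
Energy = 0.065 kW × 45 h = 2.925 kWh
Cost = 2.925 kWh × $0.21/kWh = $0.61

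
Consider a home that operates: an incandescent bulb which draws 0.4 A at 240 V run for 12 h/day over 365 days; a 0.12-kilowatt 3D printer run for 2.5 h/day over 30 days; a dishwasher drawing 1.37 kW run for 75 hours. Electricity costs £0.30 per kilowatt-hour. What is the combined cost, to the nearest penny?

incandescent bulb: Power = 0.4 A × 240 V = 96 W = 0.096 kW
incandescent bulb: Runtime = 12 h/day × 365 days = 4380 h
incandescent bulb: 0.096 kW × 4380 h = 420.48 kWh
3D printer: Runtime = 2.5 h/day × 30 days = 75 h
3D printer: 0.12 kW × 75 h = 9 kWh
dishwasher: 1.37 kW × 75 h = 102.75 kWh
Total energy = 532.23 kWh
Cost = 532.23 × £0.30 = £159.67

£159.67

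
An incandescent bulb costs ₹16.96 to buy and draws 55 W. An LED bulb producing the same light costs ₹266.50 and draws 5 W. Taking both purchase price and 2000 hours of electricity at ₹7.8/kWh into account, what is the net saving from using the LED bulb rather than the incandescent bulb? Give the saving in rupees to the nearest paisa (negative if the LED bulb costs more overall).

incandescent bulb: ₹16.96 + (55/1000) kW × 2000 h × ₹7.8 = ₹16.96 + ₹858 = ₹874.96
LED bulb: ₹266.50 + (5/1000) kW × 2000 h × ₹7.8 = ₹266.50 + ₹78 = ₹344.5
Saving = ₹874.96 − ₹344.5 = ₹530.46

₹530.46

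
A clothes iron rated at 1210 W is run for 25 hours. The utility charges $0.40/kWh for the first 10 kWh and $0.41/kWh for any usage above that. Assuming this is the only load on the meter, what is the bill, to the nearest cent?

$12.30

Energy = 1.21 kW × 25 h = 30.25 kWh
Tier 1 (0–10 kWh): 10 × $0.40 = $4
Above 10 kWh: 20.25 × $0.41 = $8.3025
Bill = $12.30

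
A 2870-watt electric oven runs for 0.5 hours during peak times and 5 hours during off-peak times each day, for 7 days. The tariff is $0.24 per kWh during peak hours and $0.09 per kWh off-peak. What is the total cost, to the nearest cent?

Peak energy = 2.87 kW × 0.5 h × 7 = 10.045 kWh
Off-peak energy = 2.87 kW × 5 h × 7 = 100.45 kWh
Cost = 10.045 × $0.24 + 100.45 × $0.09 = $2.4108 + $9.0405 = $11.45

$11.45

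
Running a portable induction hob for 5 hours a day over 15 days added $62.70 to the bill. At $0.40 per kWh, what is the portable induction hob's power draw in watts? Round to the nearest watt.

Energy = $62.70 ÷ $0.40/kWh = 156.75 kWh
Runtime = 5 h/day × 15 days = 75 h
Power = 156.75 kWh ÷ 75 h = 2.09 kW = 2090 W

2090 W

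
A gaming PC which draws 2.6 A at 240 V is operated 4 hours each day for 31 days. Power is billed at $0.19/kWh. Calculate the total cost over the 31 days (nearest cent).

Power = 2.6 A × 240 V = 624 W = 0.624 kW
Runtime = 4 h/day × 31 days = 124 h
Energy = 0.624 kW × 124 h = 77.376 kWh
Cost = 77.376 kWh × $0.19/kWh = $14.70

$14.70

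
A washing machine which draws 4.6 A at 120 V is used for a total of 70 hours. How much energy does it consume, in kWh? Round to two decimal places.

Power = 4.6 A × 120 V = 552 W = 0.552 kW
Energy = 0.552 kW × 70 h = 38.64 kWh

38.64 kWh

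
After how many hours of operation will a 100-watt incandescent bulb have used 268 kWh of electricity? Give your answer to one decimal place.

Hours = 268 kWh ÷ 0.1 kW = 2680.0 h

2680.0 h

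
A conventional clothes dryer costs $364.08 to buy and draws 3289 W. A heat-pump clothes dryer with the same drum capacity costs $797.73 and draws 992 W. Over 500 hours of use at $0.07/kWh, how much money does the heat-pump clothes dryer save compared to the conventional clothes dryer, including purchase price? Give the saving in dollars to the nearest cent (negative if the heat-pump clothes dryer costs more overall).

-$353.26

conventional clothes dryer: $364.08 + (3289/1000) kW × 500 h × $0.07 = $364.08 + $115.115 = $479.195
heat-pump clothes dryer: $797.73 + (992/1000) kW × 500 h × $0.07 = $797.73 + $34.72 = $832.45
Saving = $479.195 − $832.45 = −$353.255 → -$353.26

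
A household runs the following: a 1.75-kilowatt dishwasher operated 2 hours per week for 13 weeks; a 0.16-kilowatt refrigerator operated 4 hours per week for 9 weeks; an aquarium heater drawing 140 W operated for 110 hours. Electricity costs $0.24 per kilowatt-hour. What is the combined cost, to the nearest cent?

$16.00

dishwasher: Runtime = 2 h/week × 13 weeks = 26 h
dishwasher: 1.75 kW × 26 h = 45.5 kWh
refrigerator: Runtime = 4 h/week × 9 weeks = 36 h
refrigerator: 0.16 kW × 36 h = 5.76 kWh
aquarium heater: 0.14 kW × 110 h = 15.4 kWh
Total energy = 66.66 kWh
Cost = 66.66 × $0.24 = $16.00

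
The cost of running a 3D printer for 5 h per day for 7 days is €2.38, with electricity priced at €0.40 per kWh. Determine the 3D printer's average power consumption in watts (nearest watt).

170 W

Energy = €2.38 ÷ €0.40/kWh = 5.95 kWh
Runtime = 5 h/day × 7 days = 35 h
Power = 5.95 kWh ÷ 35 h = 0.17 kW = 170 W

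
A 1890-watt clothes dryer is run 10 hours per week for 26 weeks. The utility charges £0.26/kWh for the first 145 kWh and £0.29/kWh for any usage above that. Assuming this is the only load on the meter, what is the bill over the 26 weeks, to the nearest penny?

£138.16

Runtime = 10 h/week × 26 weeks = 260 h
Energy = 1.89 kW × 260 h = 491.4 kWh
Tier 1 (0–145 kWh): 145 × £0.26 = £37.7
Above 145 kWh: 346.4 × £0.29 = £100.456
Bill = £138.16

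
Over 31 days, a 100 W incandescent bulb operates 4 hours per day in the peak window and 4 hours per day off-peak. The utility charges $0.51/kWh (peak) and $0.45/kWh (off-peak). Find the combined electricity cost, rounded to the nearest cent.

$11.90

Peak energy = 0.1 kW × 4 h × 31 = 12.4 kWh
Off-peak energy = 0.1 kW × 4 h × 31 = 12.4 kWh
Cost = 12.4 × $0.51 + 12.4 × $0.45 = $6.324 + $5.58 = $11.90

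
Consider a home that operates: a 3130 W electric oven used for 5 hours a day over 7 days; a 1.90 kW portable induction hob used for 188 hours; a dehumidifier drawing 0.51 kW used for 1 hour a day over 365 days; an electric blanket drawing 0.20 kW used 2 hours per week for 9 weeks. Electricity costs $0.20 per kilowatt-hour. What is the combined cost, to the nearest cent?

electric oven: Runtime = 5 h/day × 7 days = 35 h
electric oven: 3.13 kW × 35 h = 109.55 kWh
portable induction hob: 1.9 kW × 188 h = 357.2 kWh
dehumidifier: Runtime = 1 h/day × 365 days = 365 h
dehumidifier: 0.51 kW × 365 h = 186.15 kWh
electric blanket: Runtime = 2 h/week × 9 weeks = 18 h
electric blanket: 0.2 kW × 18 h = 3.6 kWh
Total energy = 656.5 kWh
Cost = 656.5 × $0.20 = $131.30

$131.30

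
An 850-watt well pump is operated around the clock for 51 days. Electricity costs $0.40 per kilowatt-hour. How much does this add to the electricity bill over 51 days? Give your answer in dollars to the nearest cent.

$416.16

Runtime = 24 h × 51 = 1224 h
Energy = 0.85 kW × 1224 h = 1040.4 kWh
Cost = 1040.4 kWh × $0.40/kWh = $416.16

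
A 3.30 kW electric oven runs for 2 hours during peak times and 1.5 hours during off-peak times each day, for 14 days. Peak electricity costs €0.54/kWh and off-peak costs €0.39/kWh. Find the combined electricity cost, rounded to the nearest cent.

Peak energy = 3.3 kW × 2 h × 14 = 92.4 kWh
Off-peak energy = 3.3 kW × 1.5 h × 14 = 69.3 kWh
Cost = 92.4 × €0.54 + 69.3 × €0.39 = €49.896 + €27.027 = €76.92

€76.92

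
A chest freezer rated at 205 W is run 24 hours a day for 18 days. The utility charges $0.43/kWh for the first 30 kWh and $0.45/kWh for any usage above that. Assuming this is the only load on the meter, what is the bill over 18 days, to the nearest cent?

Runtime = 24 h × 18 = 432 h
Energy = 0.205 kW × 432 h = 88.56 kWh
Tier 1 (0–30 kWh): 30 × $0.43 = $12.9
Above 30 kWh: 58.56 × $0.45 = $26.352
Bill = $39.25

$39.25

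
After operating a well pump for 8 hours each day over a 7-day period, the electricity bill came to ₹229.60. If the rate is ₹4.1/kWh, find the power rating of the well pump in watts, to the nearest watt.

1000 W

Energy = ₹229.60 ÷ ₹4.1/kWh = 56 kWh
Runtime = 8 h/day × 7 days = 56 h
Power = 56 kWh ÷ 56 h = 1 kW = 1000 W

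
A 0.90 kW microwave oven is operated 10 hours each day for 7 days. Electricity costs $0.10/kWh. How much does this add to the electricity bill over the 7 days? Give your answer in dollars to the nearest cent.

$6.30

Runtime = 10 h/day × 7 days = 70 h
Energy = 0.9 kW × 70 h = 63 kWh
Cost = 63 kWh × $0.10/kWh = $6.30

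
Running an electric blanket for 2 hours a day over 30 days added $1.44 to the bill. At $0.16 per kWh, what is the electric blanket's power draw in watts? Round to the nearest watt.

Energy = $1.44 ÷ $0.16/kWh = 9 kWh
Runtime = 2 h/day × 30 days = 60 h
Power = 9 kWh ÷ 60 h = 0.15 kW = 150 W

150 W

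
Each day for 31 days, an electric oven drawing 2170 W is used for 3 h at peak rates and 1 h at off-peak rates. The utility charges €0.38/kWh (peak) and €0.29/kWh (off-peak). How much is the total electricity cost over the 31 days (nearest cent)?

Peak energy = 2.17 kW × 3 h × 31 = 201.81 kWh
Off-peak energy = 2.17 kW × 1 h × 31 = 67.27 kWh
Cost = 201.81 × €0.38 + 67.27 × €0.29 = €76.6878 + €19.5083 = €96.20

€96.20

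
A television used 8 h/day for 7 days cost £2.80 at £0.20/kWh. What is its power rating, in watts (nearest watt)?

250 W

Energy = £2.80 ÷ £0.20/kWh = 14 kWh
Runtime = 8 h/day × 7 days = 56 h
Power = 14 kWh ÷ 56 h = 0.25 kW = 250 W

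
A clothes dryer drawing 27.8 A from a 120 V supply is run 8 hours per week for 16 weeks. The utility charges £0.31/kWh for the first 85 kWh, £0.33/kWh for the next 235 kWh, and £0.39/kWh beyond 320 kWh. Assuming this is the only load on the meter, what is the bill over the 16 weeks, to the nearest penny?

£145.63

Power = 27.8 A × 120 V = 3336 W = 3.336 kW
Runtime = 8 h/week × 16 weeks = 128 h
Energy = 3.336 kW × 128 h = 427.008 kWh
Tier 1 (0–85 kWh): 85 × £0.31 = £26.35
Tier 2 (85–320 kWh): 235 × £0.33 = £77.55
Above 320 kWh: 107.008 × £0.39 = £41.73312
Bill = £145.63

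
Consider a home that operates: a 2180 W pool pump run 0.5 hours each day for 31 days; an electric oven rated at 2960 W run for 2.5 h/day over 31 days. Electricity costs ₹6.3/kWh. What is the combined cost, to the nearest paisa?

pool pump: Runtime = 0.5 h/day × 31 days = 15.5 h
pool pump: 2.18 kW × 15.5 h = 33.79 kWh
electric oven: Runtime = 2.5 h/day × 31 days = 77.5 h
electric oven: 2.96 kW × 77.5 h = 229.4 kWh
Total energy = 263.19 kWh
Cost = 263.19 × ₹6.3 = ₹1658.10

₹1658.10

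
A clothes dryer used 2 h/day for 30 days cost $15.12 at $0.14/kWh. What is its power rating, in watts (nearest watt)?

1800 W

Energy = $15.12 ÷ $0.14/kWh = 108 kWh
Runtime = 2 h/day × 30 days = 60 h
Power = 108 kWh ÷ 60 h = 1.8 kW = 1800 W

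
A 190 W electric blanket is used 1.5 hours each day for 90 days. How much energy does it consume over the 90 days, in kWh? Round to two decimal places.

25.65 kWh

Runtime = 1.5 h/day × 90 days = 135 h
Energy = 0.19 kW × 135 h = 25.65 kWh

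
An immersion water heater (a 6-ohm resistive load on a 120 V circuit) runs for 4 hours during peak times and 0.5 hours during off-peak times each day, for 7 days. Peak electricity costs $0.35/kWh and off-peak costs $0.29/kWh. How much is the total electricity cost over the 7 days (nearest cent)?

Power = V²/R = 120²/6 = 2400 W = 2.4 kW
Peak energy = 2.4 kW × 4 h × 7 = 67.2 kWh
Off-peak energy = 2.4 kW × 0.5 h × 7 = 8.4 kWh
Cost = 67.2 × $0.35 + 8.4 × $0.29 = $23.52 + $2.436 = $25.96

$25.96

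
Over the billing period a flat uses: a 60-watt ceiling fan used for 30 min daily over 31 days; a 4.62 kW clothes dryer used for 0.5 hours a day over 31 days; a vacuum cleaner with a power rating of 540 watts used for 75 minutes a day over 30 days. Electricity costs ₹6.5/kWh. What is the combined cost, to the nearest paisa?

ceiling fan: Runtime = 30 min × 31 = 930 min = 15.5 h
ceiling fan: 0.06 kW × 15.5 h = 0.93 kWh
clothes dryer: Runtime = 0.5 h/day × 31 days = 15.5 h
clothes dryer: 4.62 kW × 15.5 h = 71.61 kWh
vacuum cleaner: Runtime = 75 min × 30 = 2250 min = 37.5 h
vacuum cleaner: 0.54 kW × 37.5 h = 20.25 kWh
Total energy = 92.79 kWh
Cost = 92.79 × ₹6.5 = ₹603.14

₹603.14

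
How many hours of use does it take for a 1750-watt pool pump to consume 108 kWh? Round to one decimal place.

61.7 h

Hours = 108 kWh ÷ 1.75 kW = 61.7 h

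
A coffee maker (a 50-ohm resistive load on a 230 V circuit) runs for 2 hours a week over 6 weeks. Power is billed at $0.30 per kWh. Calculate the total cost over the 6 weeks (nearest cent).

Power = V²/R = 230²/50 = 1058 W = 1.058 kW
Runtime = 2 h/week × 6 weeks = 12 h
Energy = 1.058 kW × 12 h = 12.696 kWh
Cost = 12.696 kWh × $0.30/kWh = $3.81

$3.81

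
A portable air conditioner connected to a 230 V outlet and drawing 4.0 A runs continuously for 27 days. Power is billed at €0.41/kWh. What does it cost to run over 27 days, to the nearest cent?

Power = 4.0 A × 230 V = 920 W = 0.92 kW
Runtime = 24 h × 27 = 648 h
Energy = 0.92 kW × 648 h = 596.16 kWh
Cost = 596.16 kWh × €0.41/kWh = €244.43

€244.43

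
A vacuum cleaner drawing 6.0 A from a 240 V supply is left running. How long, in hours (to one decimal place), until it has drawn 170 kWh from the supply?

Power = 6.0 A × 240 V = 1440 W = 1.44 kW
Hours = 170 kWh ÷ 1.44 kW = 118.1 h

118.1 h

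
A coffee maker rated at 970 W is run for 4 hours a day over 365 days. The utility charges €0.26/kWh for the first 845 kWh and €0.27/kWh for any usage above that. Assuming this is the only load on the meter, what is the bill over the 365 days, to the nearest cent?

€373.92

Runtime = 4 h/day × 365 days = 1460 h
Energy = 0.97 kW × 1460 h = 1416.2 kWh
Tier 1 (0–845 kWh): 845 × €0.26 = €219.7
Above 845 kWh: 571.2 × €0.27 = €154.224
Bill = €373.92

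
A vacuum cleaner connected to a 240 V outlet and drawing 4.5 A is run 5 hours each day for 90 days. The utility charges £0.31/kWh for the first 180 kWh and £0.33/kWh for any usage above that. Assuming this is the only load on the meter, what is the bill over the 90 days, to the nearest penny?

Power = 4.5 A × 240 V = 1080 W = 1.08 kW
Runtime = 5 h/day × 90 days = 450 h
Energy = 1.08 kW × 450 h = 486 kWh
Tier 1 (0–180 kWh): 180 × £0.31 = £55.8
Above 180 kWh: 306 × £0.33 = £100.98
Bill = £156.78

£156.78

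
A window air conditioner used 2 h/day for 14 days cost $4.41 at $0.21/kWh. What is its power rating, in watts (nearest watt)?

Energy = $4.41 ÷ $0.21/kWh = 21 kWh
Runtime = 2 h/day × 14 days = 28 h
Power = 21 kWh ÷ 28 h = 0.75 kW = 750 W

750 W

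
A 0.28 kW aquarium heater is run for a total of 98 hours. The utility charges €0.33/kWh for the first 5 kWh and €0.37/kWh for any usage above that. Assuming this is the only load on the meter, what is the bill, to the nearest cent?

€9.95

Energy = 0.28 kW × 98 h = 27.44 kWh
Tier 1 (0–5 kWh): 5 × €0.33 = €1.65
Above 5 kWh: 22.44 × €0.37 = €8.3028
Bill = €9.95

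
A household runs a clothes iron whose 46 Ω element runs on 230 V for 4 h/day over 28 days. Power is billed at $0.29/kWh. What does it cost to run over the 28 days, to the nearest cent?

Power = V²/R = 230²/46 = 1150 W = 1.15 kW
Runtime = 4 h/day × 28 days = 112 h
Energy = 1.15 kW × 112 h = 128.8 kWh
Cost = 128.8 kWh × $0.29/kWh = $37.35

$37.35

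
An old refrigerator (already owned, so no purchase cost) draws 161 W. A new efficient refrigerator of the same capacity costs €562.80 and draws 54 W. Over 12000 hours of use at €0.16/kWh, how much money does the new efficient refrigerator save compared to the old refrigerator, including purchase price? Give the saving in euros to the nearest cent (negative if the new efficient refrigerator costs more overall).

old refrigerator: €0.00 + (161/1000) kW × 12000 h × €0.16 = €0.00 + €309.12 = €309.12
new efficient refrigerator: €562.80 + (54/1000) kW × 12000 h × €0.16 = €562.80 + €103.68 = €666.48
Saving = €309.12 − €666.48 = −€357.36

-€357.36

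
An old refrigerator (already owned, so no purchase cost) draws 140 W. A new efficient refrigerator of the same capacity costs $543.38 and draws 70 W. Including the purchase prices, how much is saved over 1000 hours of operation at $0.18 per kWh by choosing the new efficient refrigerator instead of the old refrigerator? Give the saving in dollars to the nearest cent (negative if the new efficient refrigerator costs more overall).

-$530.78

old refrigerator: $0.00 + (140/1000) kW × 1000 h × $0.18 = $0.00 + $25.2 = $25.2
new efficient refrigerator: $543.38 + (70/1000) kW × 1000 h × $0.18 = $543.38 + $12.6 = $555.98
Saving = $25.2 − $555.98 = −$530.78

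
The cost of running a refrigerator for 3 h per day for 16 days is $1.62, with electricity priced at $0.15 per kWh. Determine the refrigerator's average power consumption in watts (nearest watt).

Energy = $1.62 ÷ $0.15/kWh = 10.8 kWh
Runtime = 3 h/day × 16 days = 48 h
Power = 10.8 kWh ÷ 48 h = 0.225 kW = 225 W

225 W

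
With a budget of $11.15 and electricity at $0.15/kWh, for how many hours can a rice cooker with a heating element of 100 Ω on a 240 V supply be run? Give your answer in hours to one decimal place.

129.1 h

Power = V²/R = 240²/100 = 576 W = 0.576 kW
Energy available = $11.15 ÷ $0.15/kWh = 74.3333 kWh
Hours = 74.3333 kWh ÷ 0.576 kW = 129.1 h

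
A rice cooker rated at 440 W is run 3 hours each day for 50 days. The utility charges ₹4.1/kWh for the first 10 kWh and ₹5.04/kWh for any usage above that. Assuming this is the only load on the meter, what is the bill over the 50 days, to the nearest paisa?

₹323.24

Runtime = 3 h/day × 50 days = 150 h
Energy = 0.44 kW × 150 h = 66 kWh
Tier 1 (0–10 kWh): 10 × ₹4.1 = ₹41
Above 10 kWh: 56 × ₹5.04 = ₹282.24
Bill = ₹323.24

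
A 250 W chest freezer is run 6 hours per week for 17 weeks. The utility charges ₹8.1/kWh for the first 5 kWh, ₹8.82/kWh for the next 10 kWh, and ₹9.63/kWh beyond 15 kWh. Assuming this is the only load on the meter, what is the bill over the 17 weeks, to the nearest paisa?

₹229.82

Runtime = 6 h/week × 17 weeks = 102 h
Energy = 0.25 kW × 102 h = 25.5 kWh
Tier 1 (0–5 kWh): 5 × ₹8.1 = ₹40.5
Tier 2 (5–15 kWh): 10 × ₹8.82 = ₹88.2
Above 15 kWh: 10.5 × ₹9.63 = ₹101.115
Bill = ₹229.82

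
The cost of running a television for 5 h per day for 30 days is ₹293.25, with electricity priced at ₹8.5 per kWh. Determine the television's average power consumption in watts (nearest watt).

Energy = ₹293.25 ÷ ₹8.5/kWh = 34.5 kWh
Runtime = 5 h/day × 30 days = 150 h
Power = 34.5 kWh ÷ 150 h = 0.23 kW = 230 W

230 W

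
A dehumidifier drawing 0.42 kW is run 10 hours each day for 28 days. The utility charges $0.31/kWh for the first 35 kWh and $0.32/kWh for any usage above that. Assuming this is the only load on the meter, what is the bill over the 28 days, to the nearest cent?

Runtime = 10 h/day × 28 days = 280 h
Energy = 0.42 kW × 280 h = 117.6 kWh
Tier 1 (0–35 kWh): 35 × $0.31 = $10.85
Above 35 kWh: 82.6 × $0.32 = $26.432
Bill = $37.28

$37.28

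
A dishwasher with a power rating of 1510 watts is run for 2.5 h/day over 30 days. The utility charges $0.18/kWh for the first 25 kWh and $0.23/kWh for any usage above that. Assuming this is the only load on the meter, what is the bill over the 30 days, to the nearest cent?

Runtime = 2.5 h/day × 30 days = 75 h
Energy = 1.51 kW × 75 h = 113.25 kWh
Tier 1 (0–25 kWh): 25 × $0.18 = $4.5
Above 25 kWh: 88.25 × $0.23 = $20.2975
Bill = $24.80

$24.80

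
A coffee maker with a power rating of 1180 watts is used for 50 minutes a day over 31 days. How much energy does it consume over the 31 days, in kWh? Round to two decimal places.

30.48 kWh

Runtime = 50 min × 31 = 1550 min = 25.833333… h
Energy = 1.18 kW × 25.833333… h = 30.483333… kWh ≈ 30.48 kWh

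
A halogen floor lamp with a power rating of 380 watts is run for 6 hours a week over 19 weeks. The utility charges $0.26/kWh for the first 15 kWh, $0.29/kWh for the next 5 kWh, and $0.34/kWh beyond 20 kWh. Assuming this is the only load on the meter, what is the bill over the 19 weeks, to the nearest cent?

$13.28

Runtime = 6 h/week × 19 weeks = 114 h
Energy = 0.38 kW × 114 h = 43.32 kWh
Tier 1 (0–15 kWh): 15 × $0.26 = $3.9
Tier 2 (15–20 kWh): 5 × $0.29 = $1.45
Above 20 kWh: 23.32 × $0.34 = $7.9288
Bill = $13.28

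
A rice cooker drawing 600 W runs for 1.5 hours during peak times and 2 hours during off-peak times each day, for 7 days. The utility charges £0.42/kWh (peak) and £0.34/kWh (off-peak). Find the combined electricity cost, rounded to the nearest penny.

Peak energy = 0.6 kW × 1.5 h × 7 = 6.3 kWh
Off-peak energy = 0.6 kW × 2 h × 7 = 8.4 kWh
Cost = 6.3 × £0.42 + 8.4 × £0.34 = £2.646 + £2.856 = £5.50

£5.50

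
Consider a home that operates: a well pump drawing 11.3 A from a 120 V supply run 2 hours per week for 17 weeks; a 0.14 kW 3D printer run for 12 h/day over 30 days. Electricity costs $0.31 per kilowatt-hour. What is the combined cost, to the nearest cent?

$29.92

well pump: Power = 11.3 A × 120 V = 1356 W = 1.356 kW
well pump: Runtime = 2 h/week × 17 weeks = 34 h
well pump: 1.356 kW × 34 h = 46.104 kWh
3D printer: Runtime = 12 h/day × 30 days = 360 h
3D printer: 0.14 kW × 360 h = 50.4 kWh
Total energy = 96.504 kWh
Cost = 96.504 × $0.31 = $29.92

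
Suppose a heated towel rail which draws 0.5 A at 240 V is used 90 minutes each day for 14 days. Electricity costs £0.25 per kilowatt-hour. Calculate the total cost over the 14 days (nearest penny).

£0.63

Power = 0.5 A × 240 V = 120 W = 0.12 kW
Runtime = 90 min × 14 = 1260 min = 21 h
Energy = 0.12 kW × 21 h = 2.52 kWh
Cost = 2.52 kWh × £0.25/kWh = £0.63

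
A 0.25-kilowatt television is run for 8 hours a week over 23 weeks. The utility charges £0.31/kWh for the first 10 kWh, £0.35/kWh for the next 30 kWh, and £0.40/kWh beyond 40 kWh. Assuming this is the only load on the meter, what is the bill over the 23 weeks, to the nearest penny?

£16.00

Runtime = 8 h/week × 23 weeks = 184 h
Energy = 0.25 kW × 184 h = 46 kWh
Tier 1 (0–10 kWh): 10 × £0.31 = £3.1
Tier 2 (10–40 kWh): 30 × £0.35 = £10.5
Above 40 kWh: 6 × £0.40 = £2.4
Bill = £16.00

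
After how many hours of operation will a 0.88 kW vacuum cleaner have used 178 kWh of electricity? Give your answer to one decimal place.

202.3 h

Hours = 178 kWh ÷ 0.88 kW = 202.3 h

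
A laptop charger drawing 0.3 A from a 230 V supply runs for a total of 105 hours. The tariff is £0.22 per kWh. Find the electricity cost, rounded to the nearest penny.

£1.59

Power = 0.3 A × 230 V = 69 W = 0.069 kW
Energy = 0.069 kW × 105 h = 7.245 kWh
Cost = 7.245 kWh × £0.22/kWh = £1.59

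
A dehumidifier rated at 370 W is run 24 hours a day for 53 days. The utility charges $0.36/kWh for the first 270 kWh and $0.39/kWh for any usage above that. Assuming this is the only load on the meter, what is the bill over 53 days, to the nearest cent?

$175.45

Runtime = 24 h × 53 = 1272 h
Energy = 0.37 kW × 1272 h = 470.64 kWh
Tier 1 (0–270 kWh): 270 × $0.36 = $97.2
Above 270 kWh: 200.64 × $0.39 = $78.2496
Bill = $175.45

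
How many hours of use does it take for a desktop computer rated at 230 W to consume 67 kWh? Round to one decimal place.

Hours = 67 kWh ÷ 0.23 kW = 291.3 h

291.3 h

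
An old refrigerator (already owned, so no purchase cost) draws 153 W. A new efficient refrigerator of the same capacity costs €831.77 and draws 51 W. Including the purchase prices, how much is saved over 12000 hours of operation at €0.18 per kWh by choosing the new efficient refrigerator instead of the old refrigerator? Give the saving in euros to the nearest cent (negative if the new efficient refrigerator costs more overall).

-€611.45

old refrigerator: €0.00 + (153/1000) kW × 12000 h × €0.18 = €0.00 + €330.48 = €330.48
new efficient refrigerator: €831.77 + (51/1000) kW × 12000 h × €0.18 = €831.77 + €110.16 = €941.93
Saving = €330.48 − €941.93 = −€611.45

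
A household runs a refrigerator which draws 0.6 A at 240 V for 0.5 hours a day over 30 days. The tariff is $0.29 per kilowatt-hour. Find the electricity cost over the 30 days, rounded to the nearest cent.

Power = 0.6 A × 240 V = 144 W = 0.144 kW
Runtime = 0.5 h/day × 30 days = 15 h
Energy = 0.144 kW × 15 h = 2.16 kWh
Cost = 2.16 kWh × $0.29/kWh = $0.63

$0.63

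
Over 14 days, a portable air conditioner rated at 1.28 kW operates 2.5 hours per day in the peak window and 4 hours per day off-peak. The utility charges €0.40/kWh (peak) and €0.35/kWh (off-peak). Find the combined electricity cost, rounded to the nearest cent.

Peak energy = 1.28 kW × 2.5 h × 14 = 44.8 kWh
Off-peak energy = 1.28 kW × 4 h × 14 = 71.68 kWh
Cost = 44.8 × €0.40 + 71.68 × €0.35 = €17.92 + €25.088 = €43.01

€43.01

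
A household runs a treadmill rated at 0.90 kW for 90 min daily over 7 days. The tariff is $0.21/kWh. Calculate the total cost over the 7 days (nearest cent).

Runtime = 90 min × 7 = 630 min = 10.5 h
Energy = 0.9 kW × 10.5 h = 9.45 kWh
Cost = 9.45 kWh × $0.21/kWh = $1.98

$1.98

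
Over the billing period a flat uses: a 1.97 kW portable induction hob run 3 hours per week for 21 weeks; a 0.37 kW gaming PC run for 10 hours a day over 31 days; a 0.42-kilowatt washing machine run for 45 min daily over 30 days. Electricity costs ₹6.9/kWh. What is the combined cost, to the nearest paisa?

₹1712.99

portable induction hob: Runtime = 3 h/week × 21 weeks = 63 h
portable induction hob: 1.97 kW × 63 h = 124.11 kWh
gaming PC: Runtime = 10 h/day × 31 days = 310 h
gaming PC: 0.37 kW × 310 h = 114.7 kWh
washing machine: Runtime = 45 min × 30 = 1350 min = 22.5 h
washing machine: 0.42 kW × 22.5 h = 9.45 kWh
Total energy = 248.26 kWh
Cost = 248.26 × ₹6.9 = ₹1712.99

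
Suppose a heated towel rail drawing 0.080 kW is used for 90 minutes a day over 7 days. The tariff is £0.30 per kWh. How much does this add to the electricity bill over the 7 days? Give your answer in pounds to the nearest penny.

Runtime = 90 min × 7 = 630 min = 10.5 h
Energy = 0.08 kW × 10.5 h = 0.84 kWh
Cost = 0.84 kWh × £0.30/kWh = £0.25

£0.25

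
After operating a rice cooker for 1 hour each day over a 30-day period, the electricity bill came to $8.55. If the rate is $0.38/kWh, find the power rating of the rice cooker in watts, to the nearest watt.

Energy = $8.55 ÷ $0.38/kWh = 22.5 kWh
Runtime = 1 h/day × 30 days = 30 h
Power = 22.5 kWh ÷ 30 h = 0.75 kW = 750 W

750 W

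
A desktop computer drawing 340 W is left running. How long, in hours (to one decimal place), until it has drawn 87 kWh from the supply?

Hours = 87 kWh ÷ 0.34 kW = 255.9 h

255.9 h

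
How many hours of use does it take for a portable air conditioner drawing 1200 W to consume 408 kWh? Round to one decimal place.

Hours = 408 kWh ÷ 1.2 kW = 340.0 h

340.0 h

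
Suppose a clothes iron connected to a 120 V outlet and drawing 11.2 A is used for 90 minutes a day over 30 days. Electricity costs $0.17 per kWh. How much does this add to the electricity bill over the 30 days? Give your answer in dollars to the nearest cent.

$10.28

Power = 11.2 A × 120 V = 1344 W = 1.344 kW
Runtime = 90 min × 30 = 2700 min = 45 h
Energy = 1.344 kW × 45 h = 60.48 kWh
Cost = 60.48 kWh × $0.17/kWh = $10.28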